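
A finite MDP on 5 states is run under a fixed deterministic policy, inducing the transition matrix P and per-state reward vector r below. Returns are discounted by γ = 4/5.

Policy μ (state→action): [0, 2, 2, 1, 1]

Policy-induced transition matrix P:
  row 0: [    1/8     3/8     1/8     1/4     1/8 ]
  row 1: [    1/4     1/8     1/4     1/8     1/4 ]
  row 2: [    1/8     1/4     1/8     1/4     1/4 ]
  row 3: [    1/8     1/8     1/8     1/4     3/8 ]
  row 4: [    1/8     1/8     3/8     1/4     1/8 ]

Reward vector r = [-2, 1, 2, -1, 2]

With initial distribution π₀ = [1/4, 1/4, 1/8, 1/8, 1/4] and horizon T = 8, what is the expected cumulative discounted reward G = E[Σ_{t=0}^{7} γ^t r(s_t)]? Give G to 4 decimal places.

G = 2.0556

t=0: π = [0.2500, 0.2500, 0.1250, 0.1250, 0.2500], E[r] = 0.3750, γ^t·E[r] = 0.375000, running G = 0.375000
t=1: π = [0.1563, 0.2031, 0.2188, 0.2188, 0.2031], E[r] = 0.5156, γ^t·E[r] = 0.412500, running G = 0.787500
t=2: π = [0.1504, 0.1914, 0.2012, 0.2246, 0.2324], E[r] = 0.5332, γ^t·E[r] = 0.341250, running G = 1.128750
t=3: π = [0.1489, 0.1877, 0.2070, 0.2261, 0.2302], E[r] = 0.5383, γ^t·E[r] = 0.275625, running G = 1.404375
t=4: π = [0.1485, 0.1881, 0.2060, 0.2265, 0.2309], E[r] = 0.5384, γ^t·E[r] = 0.220538, running G = 1.624913
t=5: π = [0.1485, 0.1879, 0.2062, 0.2265, 0.2309], E[r] = 0.5386, γ^t·E[r] = 0.176494, running G = 1.801406
t=6: π = [0.1485, 0.1879, 0.2062, 0.2265, 0.2309], E[r] = 0.5386, γ^t·E[r] = 0.141193, running G = 1.942599
t=7: π = [0.1485, 0.1879, 0.2062, 0.2265, 0.2309], E[r] = 0.5386, γ^t·E[r] = 0.112956, running G = 2.055555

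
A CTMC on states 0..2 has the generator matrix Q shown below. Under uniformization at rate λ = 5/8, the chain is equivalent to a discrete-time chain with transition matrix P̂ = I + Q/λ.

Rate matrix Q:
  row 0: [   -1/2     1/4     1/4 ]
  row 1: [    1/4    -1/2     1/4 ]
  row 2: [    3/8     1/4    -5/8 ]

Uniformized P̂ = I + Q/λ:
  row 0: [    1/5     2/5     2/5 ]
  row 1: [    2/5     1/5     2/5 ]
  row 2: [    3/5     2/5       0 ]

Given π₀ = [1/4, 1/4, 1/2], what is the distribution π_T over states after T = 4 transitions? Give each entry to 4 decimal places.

π = [0.3756, 0.3332, 0.2912]

t=0: π = [0.2500, 0.2500, 0.5000]
t=1: π = [0.4500, 0.3500, 0.2000]
t=2: π = [0.3500, 0.3300, 0.3200]
t=3: π = [0.3940, 0.3340, 0.2720]
t=4: π = [0.3756, 0.3332, 0.2912]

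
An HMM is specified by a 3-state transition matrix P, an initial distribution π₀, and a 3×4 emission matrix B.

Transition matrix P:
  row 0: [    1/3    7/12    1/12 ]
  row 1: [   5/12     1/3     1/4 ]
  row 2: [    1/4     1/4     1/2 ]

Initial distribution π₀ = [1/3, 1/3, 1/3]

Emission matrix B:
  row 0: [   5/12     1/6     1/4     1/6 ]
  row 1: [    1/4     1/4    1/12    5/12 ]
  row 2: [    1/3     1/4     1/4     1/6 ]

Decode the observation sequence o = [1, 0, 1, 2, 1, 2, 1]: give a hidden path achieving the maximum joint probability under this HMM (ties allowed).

path = [1, 0, 1, 0, 1, 0, 1]

t=0: δ = [5.556e-02, 8.333e-02, 8.333e-02]  (obs o_0=1)
t=1: δ = [1.447e-02, 8.102e-03, 1.389e-02]  ψ = [1, 0, 2]  (obs o_1=0)
t=2: δ = [8.038e-04, 2.110e-03, 1.736e-03]  ψ = [0, 0, 2]  (obs o_2=1)
t=3: δ = [2.198e-04, 5.861e-05, 2.170e-04]  ψ = [1, 1, 2]  (obs o_3=2)
t=4: δ = [1.221e-05, 3.205e-05, 2.713e-05]  ψ = [0, 0, 2]  (obs o_4=1)
t=5: δ = [3.339e-06, 8.903e-07, 3.391e-06]  ψ = [1, 1, 2]  (obs o_5=2)
t=6: δ = [1.855e-07, 4.869e-07, 4.239e-07]  ψ = [0, 0, 2]  (obs o_6=1)
backtrack: best end state = 1; path = [1, 0, 1, 0, 1, 0, 1]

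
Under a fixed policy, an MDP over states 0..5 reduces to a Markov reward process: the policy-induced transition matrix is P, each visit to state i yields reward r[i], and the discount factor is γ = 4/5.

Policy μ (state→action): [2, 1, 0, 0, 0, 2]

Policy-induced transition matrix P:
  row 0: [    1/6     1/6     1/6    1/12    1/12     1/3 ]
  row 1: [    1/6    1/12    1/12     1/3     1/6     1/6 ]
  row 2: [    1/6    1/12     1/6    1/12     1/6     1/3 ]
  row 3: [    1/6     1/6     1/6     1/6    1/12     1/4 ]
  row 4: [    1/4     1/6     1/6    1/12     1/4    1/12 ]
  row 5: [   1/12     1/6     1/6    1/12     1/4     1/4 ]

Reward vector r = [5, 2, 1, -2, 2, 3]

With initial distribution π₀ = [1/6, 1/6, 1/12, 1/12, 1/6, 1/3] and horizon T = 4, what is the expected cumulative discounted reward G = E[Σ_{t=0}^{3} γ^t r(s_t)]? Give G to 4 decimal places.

t=0: π = [0.1667, 0.1667, 0.0833, 0.0833, 0.1667, 0.3333], E[r] = 2.4167, γ^t·E[r] = 2.416667, running G = 2.416667
t=1: π = [0.1528, 0.1458, 0.1528, 0.1319, 0.1875, 0.2292], E[r] = 2.0069, γ^t·E[r] = 1.605556, running G = 4.022222
t=2: π = [0.1632, 0.1418, 0.1545, 0.1308, 0.1777, 0.2321], E[r] = 2.0440, γ^t·E[r] = 1.308148, running G = 5.330370
t=3: π = [0.1621, 0.1420, 0.1549, 0.1297, 0.1763, 0.2351], E[r] = 2.0479, γ^t·E[r] = 1.048519, running G = 6.378889

G = 6.3789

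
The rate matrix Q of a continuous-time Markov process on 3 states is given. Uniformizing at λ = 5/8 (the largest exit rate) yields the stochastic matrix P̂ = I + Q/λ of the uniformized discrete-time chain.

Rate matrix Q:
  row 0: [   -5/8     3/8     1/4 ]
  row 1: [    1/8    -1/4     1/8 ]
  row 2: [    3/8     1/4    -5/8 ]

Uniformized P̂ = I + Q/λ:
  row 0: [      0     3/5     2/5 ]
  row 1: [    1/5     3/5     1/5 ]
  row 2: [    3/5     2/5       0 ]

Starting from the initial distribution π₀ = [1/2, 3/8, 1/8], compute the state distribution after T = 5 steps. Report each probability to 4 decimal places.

π = [0.2303, 0.5603, 0.2094]

t=0: π = [0.5000, 0.3750, 0.1250]
t=1: π = [0.1500, 0.5750, 0.2750]
t=2: π = [0.2800, 0.5450, 0.1750]
t=3: π = [0.2140, 0.5650, 0.2210]
t=4: π = [0.2456, 0.5558, 0.1986]
t=5: π = [0.2303, 0.5603, 0.2094]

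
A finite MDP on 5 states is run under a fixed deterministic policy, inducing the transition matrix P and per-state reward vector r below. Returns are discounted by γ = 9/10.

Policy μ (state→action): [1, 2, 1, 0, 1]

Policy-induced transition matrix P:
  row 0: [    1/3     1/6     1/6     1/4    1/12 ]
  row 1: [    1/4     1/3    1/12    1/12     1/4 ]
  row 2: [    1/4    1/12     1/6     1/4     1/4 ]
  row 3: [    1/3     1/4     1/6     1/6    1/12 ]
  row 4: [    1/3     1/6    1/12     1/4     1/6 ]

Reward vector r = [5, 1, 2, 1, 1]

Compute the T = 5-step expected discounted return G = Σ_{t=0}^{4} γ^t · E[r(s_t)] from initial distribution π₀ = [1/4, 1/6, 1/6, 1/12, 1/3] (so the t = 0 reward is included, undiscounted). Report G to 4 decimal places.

t=0: π = [0.2500, 0.1667, 0.1667, 0.0833, 0.3333], E[r] = 2.1667, γ^t·E[r] = 2.166667, running G = 2.166667
t=1: π = [0.3056, 0.1875, 0.1250, 0.2153, 0.1667], E[r] = 2.3472, γ^t·E[r] = 2.112500, running G = 4.279167
t=2: π = [0.3073, 0.2054, 0.1372, 0.2008, 0.1493], E[r] = 2.3663, γ^t·E[r] = 1.916719, running G = 6.195885
t=3: π = [0.3048, 0.2062, 0.1371, 0.1990, 0.1529], E[r] = 2.3562, γ^t·E[r] = 1.717699, running G = 7.913585
t=4: π = [0.3047, 0.2062, 0.1367, 0.1990, 0.1533], E[r] = 2.3556, γ^t·E[r] = 1.545534, running G = 9.459118

G = 9.4591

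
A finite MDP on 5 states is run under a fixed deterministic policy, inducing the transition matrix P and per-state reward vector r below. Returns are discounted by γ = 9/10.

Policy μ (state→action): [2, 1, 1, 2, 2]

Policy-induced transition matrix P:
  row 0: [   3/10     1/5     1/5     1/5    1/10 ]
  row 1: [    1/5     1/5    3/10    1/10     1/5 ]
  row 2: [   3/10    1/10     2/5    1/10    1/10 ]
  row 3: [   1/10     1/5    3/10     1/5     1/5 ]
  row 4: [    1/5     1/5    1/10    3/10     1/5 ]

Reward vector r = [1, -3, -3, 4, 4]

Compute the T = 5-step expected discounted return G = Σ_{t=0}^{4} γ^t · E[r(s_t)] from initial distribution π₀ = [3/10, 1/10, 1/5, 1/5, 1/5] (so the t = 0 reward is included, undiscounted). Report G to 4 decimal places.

t=0: π = [0.3000, 0.1000, 0.2000, 0.2000, 0.2000], E[r] = 1.0000, γ^t·E[r] = 1.000000, running G = 1.000000
t=1: π = [0.2300, 0.1800, 0.2500, 0.1900, 0.1500], E[r] = 0.3000, γ^t·E[r] = 0.270000, running G = 1.270000
t=2: π = [0.2290, 0.1750, 0.2720, 0.1720, 0.1520], E[r] = 0.1840, γ^t·E[r] = 0.149040, running G = 1.419040
t=3: π = [0.2329, 0.1728, 0.2739, 0.1705, 0.1499], E[r] = 0.1744, γ^t·E[r] = 0.127138, running G = 1.546178
t=4: π = [0.2336, 0.1726, 0.2741, 0.1703, 0.1493], E[r] = 0.1720, γ^t·E[r] = 0.112849, running G = 1.659027

G = 1.6590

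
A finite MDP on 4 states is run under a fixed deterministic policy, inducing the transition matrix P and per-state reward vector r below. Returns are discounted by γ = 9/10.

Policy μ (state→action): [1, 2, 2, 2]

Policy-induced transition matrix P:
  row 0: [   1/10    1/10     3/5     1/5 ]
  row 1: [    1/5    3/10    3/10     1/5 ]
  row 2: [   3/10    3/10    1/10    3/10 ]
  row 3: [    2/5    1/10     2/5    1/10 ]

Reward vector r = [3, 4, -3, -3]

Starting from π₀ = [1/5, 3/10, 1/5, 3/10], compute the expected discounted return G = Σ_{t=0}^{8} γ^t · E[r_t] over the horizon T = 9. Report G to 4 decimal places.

G = 0.0738

t=0: π = [0.2000, 0.3000, 0.2000, 0.3000], E[r] = 0.3000, γ^t·E[r] = 0.300000, running G = 0.300000
t=1: π = [0.2600, 0.2000, 0.3500, 0.1900], E[r] = -0.0400, γ^t·E[r] = -0.036000, running G = 0.264000
t=2: π = [0.2470, 0.2100, 0.3270, 0.2160], E[r] = -0.0480, γ^t·E[r] = -0.038880, running G = 0.225120
t=3: π = [0.2512, 0.2074, 0.3303, 0.2111], E[r] = -0.0410, γ^t·E[r] = -0.029889, running G = 0.195231
t=4: π = [0.2501, 0.2075, 0.3304, 0.2119], E[r] = -0.0464, γ^t·E[r] = -0.030469, running G = 0.164762
t=5: π = [0.2504, 0.2076, 0.3301, 0.2118], E[r] = -0.0444, γ^t·E[r] = -0.026217, running G = 0.138545
t=6: π = [0.2503, 0.2075, 0.3303, 0.2118], E[r] = -0.0451, γ^t·E[r] = -0.023970, running G = 0.114575
t=7: π = [0.2504, 0.2076, 0.3302, 0.2118], E[r] = -0.0449, γ^t·E[r] = -0.021469, running G = 0.093106
t=8: π = [0.2504, 0.2076, 0.3302, 0.2118], E[r] = -0.0449, γ^t·E[r] = -0.019349, running G = 0.073757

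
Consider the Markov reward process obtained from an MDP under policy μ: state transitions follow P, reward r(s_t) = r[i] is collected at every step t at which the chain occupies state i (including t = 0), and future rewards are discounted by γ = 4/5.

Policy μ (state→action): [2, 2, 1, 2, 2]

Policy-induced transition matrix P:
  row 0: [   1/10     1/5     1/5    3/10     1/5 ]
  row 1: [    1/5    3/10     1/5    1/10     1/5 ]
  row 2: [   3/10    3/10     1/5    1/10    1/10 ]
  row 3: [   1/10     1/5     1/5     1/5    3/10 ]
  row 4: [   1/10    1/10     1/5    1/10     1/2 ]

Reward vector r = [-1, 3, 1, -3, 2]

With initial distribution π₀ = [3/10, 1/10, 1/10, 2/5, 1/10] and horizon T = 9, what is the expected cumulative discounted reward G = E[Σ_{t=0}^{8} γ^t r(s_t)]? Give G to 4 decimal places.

G = 1.6105

t=0: π = [0.3000, 0.1000, 0.1000, 0.4000, 0.1000], E[r] = -0.9000, γ^t·E[r] = -0.900000, running G = -0.900000
t=1: π = [0.1300, 0.2100, 0.2000, 0.2000, 0.2600], E[r] = 0.6200, γ^t·E[r] = 0.496000, running G = -0.404000
t=2: π = [0.1610, 0.2150, 0.2000, 0.1460, 0.2780], E[r] = 0.8020, γ^t·E[r] = 0.513280, running G = 0.109280
t=3: π = [0.1615, 0.2137, 0.2000, 0.1468, 0.2780], E[r] = 0.7952, γ^t·E[r] = 0.407142, running G = 0.516422
t=4: π = [0.1614, 0.2136, 0.2000, 0.1470, 0.2781], E[r] = 0.7946, γ^t·E[r] = 0.325452, running G = 0.841874
t=5: π = [0.1614, 0.2135, 0.2000, 0.1470, 0.2781], E[r] = 0.7946, γ^t·E[r] = 0.260380, running G = 1.102255
t=6: π = [0.1614, 0.2135, 0.2000, 0.1470, 0.2781], E[r] = 0.7946, γ^t·E[r] = 0.208309, running G = 1.310563
t=7: π = [0.1614, 0.2135, 0.2000, 0.1470, 0.2781], E[r] = 0.7946, γ^t·E[r] = 0.166648, running G = 1.477211
t=8: π = [0.1614, 0.2135, 0.2000, 0.1470, 0.2781], E[r] = 0.7946, γ^t·E[r] = 0.133318, running G = 1.610530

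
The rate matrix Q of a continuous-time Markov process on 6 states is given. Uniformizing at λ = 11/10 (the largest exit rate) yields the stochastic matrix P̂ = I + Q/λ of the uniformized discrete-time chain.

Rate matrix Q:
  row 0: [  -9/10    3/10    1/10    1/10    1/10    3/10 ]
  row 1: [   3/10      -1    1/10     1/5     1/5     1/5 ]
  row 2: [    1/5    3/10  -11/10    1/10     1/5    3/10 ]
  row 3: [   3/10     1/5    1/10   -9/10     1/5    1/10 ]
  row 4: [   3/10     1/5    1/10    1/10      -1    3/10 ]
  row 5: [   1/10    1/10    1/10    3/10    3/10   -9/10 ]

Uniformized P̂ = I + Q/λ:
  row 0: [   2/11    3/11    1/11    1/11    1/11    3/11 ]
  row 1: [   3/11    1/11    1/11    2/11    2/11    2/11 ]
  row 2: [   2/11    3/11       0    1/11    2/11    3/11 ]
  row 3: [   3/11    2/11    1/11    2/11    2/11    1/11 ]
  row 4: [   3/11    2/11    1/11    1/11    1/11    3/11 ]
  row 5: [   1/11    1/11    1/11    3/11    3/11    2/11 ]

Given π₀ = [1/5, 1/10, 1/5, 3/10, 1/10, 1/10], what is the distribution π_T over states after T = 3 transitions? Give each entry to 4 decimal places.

π = [0.2078, 0.1739, 0.0832, 0.1591, 0.1668, 0.2092]

t=0: π = [0.2000, 0.1000, 0.2000, 0.3000, 0.1000, 0.1000]
t=1: π = [0.2182, 0.2000, 0.0727, 0.1455, 0.1636, 0.2000]
t=2: π = [0.2099, 0.1719, 0.0843, 0.1587, 0.1653, 0.2099]
t=3: π = [0.2078, 0.1739, 0.0832, 0.1591, 0.1668, 0.2092]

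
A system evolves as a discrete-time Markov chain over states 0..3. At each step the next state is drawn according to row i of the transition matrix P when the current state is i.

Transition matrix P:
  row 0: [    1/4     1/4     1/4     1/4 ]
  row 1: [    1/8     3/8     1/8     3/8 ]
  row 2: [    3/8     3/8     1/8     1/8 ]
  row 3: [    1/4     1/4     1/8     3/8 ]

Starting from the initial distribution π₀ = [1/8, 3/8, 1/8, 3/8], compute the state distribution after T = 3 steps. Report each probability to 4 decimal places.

π = [0.2307, 0.3074, 0.1536, 0.3083]

t=0: π = [0.1250, 0.3750, 0.1250, 0.3750]
t=1: π = [0.2188, 0.3125, 0.1406, 0.3281]
t=2: π = [0.2285, 0.3066, 0.1523, 0.3125]
t=3: π = [0.2307, 0.3074, 0.1536, 0.3083]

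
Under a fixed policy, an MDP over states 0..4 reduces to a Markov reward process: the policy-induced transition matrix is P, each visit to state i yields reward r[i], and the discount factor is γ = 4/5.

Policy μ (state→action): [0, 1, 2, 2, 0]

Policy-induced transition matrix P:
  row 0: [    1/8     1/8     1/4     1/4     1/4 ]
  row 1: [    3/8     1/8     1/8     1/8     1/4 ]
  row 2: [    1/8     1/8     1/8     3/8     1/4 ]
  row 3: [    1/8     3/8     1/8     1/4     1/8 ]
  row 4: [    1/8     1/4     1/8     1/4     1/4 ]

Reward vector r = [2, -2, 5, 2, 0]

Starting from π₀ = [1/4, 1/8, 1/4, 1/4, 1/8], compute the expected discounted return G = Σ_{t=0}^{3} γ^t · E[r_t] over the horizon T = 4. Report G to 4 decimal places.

t=0: π = [0.2500, 0.1250, 0.2500, 0.2500, 0.1250], E[r] = 2.0000, γ^t·E[r] = 2.000000, running G = 2.000000
t=1: π = [0.1563, 0.2031, 0.1563, 0.2656, 0.2188], E[r] = 1.2188, γ^t·E[r] = 0.975000, running G = 2.975000
t=2: π = [0.1758, 0.2188, 0.1445, 0.2441, 0.2168], E[r] = 1.1250, γ^t·E[r] = 0.720000, running G = 3.695000
t=3: π = [0.1797, 0.2131, 0.1470, 0.2407, 0.2195], E[r] = 1.1494, γ^t·E[r] = 0.588500, running G = 4.283500

G = 4.2835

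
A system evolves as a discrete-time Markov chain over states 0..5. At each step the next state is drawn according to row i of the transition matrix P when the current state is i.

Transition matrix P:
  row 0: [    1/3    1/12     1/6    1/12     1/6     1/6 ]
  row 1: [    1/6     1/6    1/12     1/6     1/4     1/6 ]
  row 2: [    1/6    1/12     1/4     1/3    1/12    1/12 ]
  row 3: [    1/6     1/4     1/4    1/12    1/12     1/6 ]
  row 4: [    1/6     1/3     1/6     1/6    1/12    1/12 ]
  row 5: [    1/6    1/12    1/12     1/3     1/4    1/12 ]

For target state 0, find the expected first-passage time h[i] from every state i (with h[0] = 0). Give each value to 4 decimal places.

h = [0.0000, 6.0000, 6.0000, 6.0000, 6.0000, 6.0000]

First-step conditioning: h[0] = 0; for i ≠ 0, h[i] = 1 + Σ_k P[i][k]·h[k].
  h[1] = 1 + 1/6·h[1] + 1/12·h[2] + 1/6·h[3] + 1/4·h[4] + 1/6·h[5]
  h[2] = 1 + 1/12·h[1] + 1/4·h[2] + 1/3·h[3] + 1/12·h[4] + 1/12·h[5]
  h[3] = 1 + 1/4·h[1] + 1/4·h[2] + 1/12·h[3] + 1/12·h[4] + 1/6·h[5]
  h[4] = 1 + 1/3·h[1] + 1/6·h[2] + 1/6·h[3] + 1/12·h[4] + 1/12·h[5]
  h[5] = 1 + 1/12·h[1] + 1/12·h[2] + 1/3·h[3] + 1/4·h[4] + 1/12·h[5]
Solving the 5×5 linear system over states ≠ 0 gives exactly h = [0, 6, 6, 6, 6, 6] (h[0] = 0 is the target).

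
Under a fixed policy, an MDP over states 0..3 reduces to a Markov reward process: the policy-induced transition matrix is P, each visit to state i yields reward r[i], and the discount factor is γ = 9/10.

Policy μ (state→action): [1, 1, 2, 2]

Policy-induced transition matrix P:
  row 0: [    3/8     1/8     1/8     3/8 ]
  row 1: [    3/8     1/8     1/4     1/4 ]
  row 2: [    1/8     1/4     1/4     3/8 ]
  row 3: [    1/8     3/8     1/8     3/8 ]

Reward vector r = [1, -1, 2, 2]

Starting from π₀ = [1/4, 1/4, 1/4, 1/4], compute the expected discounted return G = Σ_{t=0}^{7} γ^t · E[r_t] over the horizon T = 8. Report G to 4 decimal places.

t=0: π = [0.2500, 0.2500, 0.2500, 0.2500], E[r] = 1.0000, γ^t·E[r] = 1.000000, running G = 1.000000
t=1: π = [0.2500, 0.2188, 0.1875, 0.3438], E[r] = 1.0938, γ^t·E[r] = 0.984375, running G = 1.984375
t=2: π = [0.2422, 0.2344, 0.1758, 0.3477], E[r] = 1.0547, γ^t·E[r] = 0.854297, running G = 2.838672
t=3: π = [0.2441, 0.2339, 0.1763, 0.3457], E[r] = 1.0542, γ^t·E[r] = 0.768511, running G = 3.607183
t=4: π = [0.2445, 0.2335, 0.1763, 0.3458], E[r] = 1.0551, γ^t·E[r] = 0.692261, running G = 4.299444
t=5: π = [0.2445, 0.2335, 0.1762, 0.3458], E[r] = 1.0551, γ^t·E[r] = 0.623017, running G = 4.922461
t=6: π = [0.2445, 0.2335, 0.1762, 0.3458], E[r] = 1.0551, γ^t·E[r] = 0.560704, running G = 5.483165
t=7: π = [0.2445, 0.2335, 0.1762, 0.3458], E[r] = 1.0551, γ^t·E[r] = 0.504635, running G = 5.987800

G = 5.9878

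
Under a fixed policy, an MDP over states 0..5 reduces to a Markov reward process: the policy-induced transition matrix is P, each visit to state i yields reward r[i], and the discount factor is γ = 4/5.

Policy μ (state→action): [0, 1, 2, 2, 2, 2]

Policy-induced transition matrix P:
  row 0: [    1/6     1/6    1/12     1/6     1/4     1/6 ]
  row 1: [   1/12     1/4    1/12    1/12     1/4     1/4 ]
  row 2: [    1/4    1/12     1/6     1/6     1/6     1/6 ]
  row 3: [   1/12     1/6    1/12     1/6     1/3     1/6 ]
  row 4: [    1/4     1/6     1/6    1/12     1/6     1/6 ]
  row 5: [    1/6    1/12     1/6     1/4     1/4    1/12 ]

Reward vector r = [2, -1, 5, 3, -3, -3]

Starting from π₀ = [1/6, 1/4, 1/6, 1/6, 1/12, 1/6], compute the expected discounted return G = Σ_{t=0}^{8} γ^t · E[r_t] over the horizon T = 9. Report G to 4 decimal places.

t=0: π = [0.1667, 0.2500, 0.1667, 0.1667, 0.0833, 0.1667], E[r] = 0.6667, γ^t·E[r] = 0.666667, running G = 0.666667
t=1: π = [0.1528, 0.1597, 0.1181, 0.1528, 0.2431, 0.1736], E[r] = -0.0556, γ^t·E[r] = -0.044444, running G = 0.622222
t=2: π = [0.1707, 0.1557, 0.1279, 0.1476, 0.2326, 0.1655], E[r] = 0.0735, γ^t·E[r] = 0.047037, running G = 0.669259
t=3: π = [0.1714, 0.1552, 0.1272, 0.1481, 0.2323, 0.1658], E[r] = 0.0735, γ^t·E[r] = 0.037654, running G = 0.706914
t=4: π = [0.1713, 0.1552, 0.1271, 0.1482, 0.2324, 0.1658], E[r] = 0.0731, γ^t·E[r] = 0.029956, running G = 0.736869
t=5: π = [0.1713, 0.1552, 0.1271, 0.1482, 0.2324, 0.1658], E[r] = 0.0731, γ^t·E[r] = 0.023937, running G = 0.760806
t=6: π = [0.1713, 0.1552, 0.1271, 0.1482, 0.2324, 0.1658], E[r] = 0.0731, γ^t·E[r] = 0.019151, running G = 0.779957
t=7: π = [0.1713, 0.1552, 0.1271, 0.1482, 0.2324, 0.1658], E[r] = 0.0731, γ^t·E[r] = 0.015321, running G = 0.795278
t=8: π = [0.1713, 0.1552, 0.1271, 0.1482, 0.2324, 0.1658], E[r] = 0.0731, γ^t·E[r] = 0.012257, running G = 0.807535

G = 0.8075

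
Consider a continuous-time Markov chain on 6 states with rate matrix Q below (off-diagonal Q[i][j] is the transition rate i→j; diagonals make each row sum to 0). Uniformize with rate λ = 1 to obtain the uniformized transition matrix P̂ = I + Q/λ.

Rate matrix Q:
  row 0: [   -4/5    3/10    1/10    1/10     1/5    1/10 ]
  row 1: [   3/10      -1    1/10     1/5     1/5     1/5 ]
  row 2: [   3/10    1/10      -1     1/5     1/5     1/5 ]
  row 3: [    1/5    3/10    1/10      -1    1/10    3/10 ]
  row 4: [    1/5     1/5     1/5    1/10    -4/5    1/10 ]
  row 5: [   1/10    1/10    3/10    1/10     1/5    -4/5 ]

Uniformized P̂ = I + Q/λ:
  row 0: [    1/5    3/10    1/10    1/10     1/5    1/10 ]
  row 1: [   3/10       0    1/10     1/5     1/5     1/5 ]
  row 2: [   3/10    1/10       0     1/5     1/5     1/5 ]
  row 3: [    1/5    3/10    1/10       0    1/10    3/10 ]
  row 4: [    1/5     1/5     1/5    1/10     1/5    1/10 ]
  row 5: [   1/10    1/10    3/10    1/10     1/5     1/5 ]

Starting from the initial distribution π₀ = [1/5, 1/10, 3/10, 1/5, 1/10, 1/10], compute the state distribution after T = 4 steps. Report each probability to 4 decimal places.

t=0: π = [0.2000, 0.1000, 0.3000, 0.2000, 0.1000, 0.1000]
t=1: π = [0.2300, 0.1800, 0.1000, 0.1200, 0.1800, 0.1900]
t=2: π = [0.2090, 0.1700, 0.1460, 0.1160, 0.1880, 0.1710]
t=3: π = [0.2145, 0.1668, 0.1384, 0.1200, 0.1884, 0.1719]
t=4: π = [0.2133, 0.1691, 0.1394, 0.1185, 0.1880, 0.1717]

π = [0.2133, 0.1691, 0.1394, 0.1185, 0.1880, 0.1717]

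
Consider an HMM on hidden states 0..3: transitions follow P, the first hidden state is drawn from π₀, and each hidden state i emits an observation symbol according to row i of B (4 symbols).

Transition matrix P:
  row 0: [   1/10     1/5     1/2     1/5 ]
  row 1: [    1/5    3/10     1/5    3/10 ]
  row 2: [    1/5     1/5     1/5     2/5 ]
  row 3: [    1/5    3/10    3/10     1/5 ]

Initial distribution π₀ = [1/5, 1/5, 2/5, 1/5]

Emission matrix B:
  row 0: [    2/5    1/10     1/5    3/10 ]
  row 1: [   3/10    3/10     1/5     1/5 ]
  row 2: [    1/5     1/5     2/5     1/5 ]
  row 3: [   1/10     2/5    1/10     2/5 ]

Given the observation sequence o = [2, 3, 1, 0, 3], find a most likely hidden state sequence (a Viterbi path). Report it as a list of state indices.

path = [2, 3, 1, 1, 3]

t=0: δ = [4.000e-02, 4.000e-02, 1.600e-01, 2.000e-02]  (obs o_0=2)
t=1: δ = [9.600e-03, 6.400e-03, 6.400e-03, 2.560e-02]  ψ = [2, 2, 2, 2]  (obs o_1=3)
t=2: δ = [5.120e-04, 2.304e-03, 1.536e-03, 2.048e-03]  ψ = [3, 3, 3, 3]  (obs o_2=1)
t=3: δ = [1.843e-04, 2.074e-04, 1.229e-04, 6.912e-05]  ψ = [1, 1, 3, 1]  (obs o_3=0)
t=4: δ = [1.244e-05, 1.244e-05, 1.843e-05, 2.488e-05]  ψ = [1, 1, 0, 1]  (obs o_4=3)
backtrack: best end state = 3; path = [2, 3, 1, 1, 3]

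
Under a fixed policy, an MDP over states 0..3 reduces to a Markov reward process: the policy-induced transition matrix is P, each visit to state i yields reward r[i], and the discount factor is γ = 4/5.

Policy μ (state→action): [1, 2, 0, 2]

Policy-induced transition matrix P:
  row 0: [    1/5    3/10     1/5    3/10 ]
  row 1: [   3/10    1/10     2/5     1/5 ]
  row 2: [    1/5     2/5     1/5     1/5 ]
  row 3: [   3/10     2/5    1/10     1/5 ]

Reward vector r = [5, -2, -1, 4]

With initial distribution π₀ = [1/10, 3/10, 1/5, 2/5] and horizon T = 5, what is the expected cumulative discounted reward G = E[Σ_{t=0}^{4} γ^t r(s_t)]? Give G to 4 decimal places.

G = 4.5036

t=0: π = [0.1000, 0.3000, 0.2000, 0.4000], E[r] = 1.3000, γ^t·E[r] = 1.300000, running G = 1.300000
t=1: π = [0.2700, 0.3000, 0.2200, 0.2100], E[r] = 1.3700, γ^t·E[r] = 1.096000, running G = 2.396000
t=2: π = [0.2510, 0.2830, 0.2390, 0.2270], E[r] = 1.3580, γ^t·E[r] = 0.869120, running G = 3.265120
t=3: π = [0.2510, 0.2900, 0.2339, 0.2251], E[r] = 1.3415, γ^t·E[r] = 0.686848, running G = 3.951968
t=4: π = [0.2515, 0.2879, 0.2355, 0.2251], E[r] = 1.3467, γ^t·E[r] = 0.551592, running G = 4.503560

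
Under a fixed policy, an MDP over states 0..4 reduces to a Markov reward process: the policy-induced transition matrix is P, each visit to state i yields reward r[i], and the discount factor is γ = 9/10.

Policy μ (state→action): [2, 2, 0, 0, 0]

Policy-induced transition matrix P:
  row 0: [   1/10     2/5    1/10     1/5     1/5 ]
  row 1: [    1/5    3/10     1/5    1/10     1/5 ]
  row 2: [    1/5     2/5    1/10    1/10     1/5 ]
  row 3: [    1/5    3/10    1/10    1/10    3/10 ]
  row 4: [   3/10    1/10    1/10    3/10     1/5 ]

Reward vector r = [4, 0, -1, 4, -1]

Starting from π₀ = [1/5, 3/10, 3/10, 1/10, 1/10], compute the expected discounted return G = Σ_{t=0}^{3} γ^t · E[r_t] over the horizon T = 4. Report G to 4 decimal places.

G = 3.3875

t=0: π = [0.2000, 0.3000, 0.3000, 0.1000, 0.1000], E[r] = 0.8000, γ^t·E[r] = 0.800000, running G = 0.800000
t=1: π = [0.1900, 0.3300, 0.1300, 0.1400, 0.2100], E[r] = 0.9800, γ^t·E[r] = 0.882000, running G = 1.682000
t=2: π = [0.2020, 0.2900, 0.1330, 0.1610, 0.2140], E[r] = 1.1050, γ^t·E[r] = 0.895050, running G = 2.577050
t=3: π = [0.2012, 0.2907, 0.1290, 0.1630, 0.2161], E[r] = 1.1117, γ^t·E[r] = 0.810429, running G = 3.387479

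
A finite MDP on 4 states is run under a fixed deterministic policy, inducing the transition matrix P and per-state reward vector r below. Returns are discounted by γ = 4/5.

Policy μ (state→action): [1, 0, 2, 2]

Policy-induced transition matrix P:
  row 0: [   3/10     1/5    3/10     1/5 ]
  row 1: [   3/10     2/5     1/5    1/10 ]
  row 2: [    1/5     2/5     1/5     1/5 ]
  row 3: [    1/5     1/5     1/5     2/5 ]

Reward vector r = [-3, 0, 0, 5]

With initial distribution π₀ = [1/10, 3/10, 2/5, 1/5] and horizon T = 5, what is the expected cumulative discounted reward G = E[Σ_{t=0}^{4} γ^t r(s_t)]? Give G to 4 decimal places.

t=0: π = [0.1000, 0.3000, 0.4000, 0.2000], E[r] = 0.7000, γ^t·E[r] = 0.700000, running G = 0.700000
t=1: π = [0.2400, 0.3400, 0.2100, 0.2100], E[r] = 0.3300, γ^t·E[r] = 0.264000, running G = 0.964000
t=2: π = [0.2580, 0.3100, 0.2240, 0.2080], E[r] = 0.2660, γ^t·E[r] = 0.170240, running G = 1.134240
t=3: π = [0.2568, 0.3068, 0.2258, 0.2106], E[r] = 0.2826, γ^t·E[r] = 0.144691, running G = 1.278931
t=4: π = [0.2564, 0.3065, 0.2257, 0.2114], E[r] = 0.2881, γ^t·E[r] = 0.118014, running G = 1.396945

G = 1.3969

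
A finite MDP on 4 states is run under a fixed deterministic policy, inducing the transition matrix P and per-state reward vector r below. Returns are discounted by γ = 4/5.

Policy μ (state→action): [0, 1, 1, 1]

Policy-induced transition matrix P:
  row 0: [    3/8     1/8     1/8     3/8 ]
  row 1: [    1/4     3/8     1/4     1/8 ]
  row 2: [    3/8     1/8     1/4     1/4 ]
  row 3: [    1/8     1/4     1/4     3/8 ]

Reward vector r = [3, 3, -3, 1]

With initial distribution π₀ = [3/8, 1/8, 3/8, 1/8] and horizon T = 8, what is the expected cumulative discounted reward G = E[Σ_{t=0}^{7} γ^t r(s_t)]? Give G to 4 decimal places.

G = 4.0959

t=0: π = [0.3750, 0.1250, 0.3750, 0.1250], E[r] = 0.5000, γ^t·E[r] = 0.500000, running G = 0.500000
t=1: π = [0.3281, 0.1719, 0.2031, 0.2969], E[r] = 1.1875, γ^t·E[r] = 0.950000, running G = 1.450000
t=2: π = [0.2793, 0.2051, 0.2090, 0.3066], E[r] = 1.1328, γ^t·E[r] = 0.725000, running G = 2.175000
t=3: π = [0.2727, 0.2146, 0.2151, 0.2976], E[r] = 1.1143, γ^t·E[r] = 0.570500, running G = 2.745500
t=4: π = [0.2738, 0.2159, 0.2159, 0.2945], E[r] = 1.1156, γ^t·E[r] = 0.456950, running G = 3.202450
t=5: π = [0.2744, 0.2158, 0.2158, 0.2940], E[r] = 1.1172, γ^t·E[r] = 0.366095, running G = 3.568545
t=6: π = [0.2745, 0.2157, 0.2157, 0.2941], E[r] = 1.1176, γ^t·E[r] = 0.292981, running G = 3.861526
t=7: π = [0.2745, 0.2157, 0.2157, 0.2941], E[r] = 1.1177, γ^t·E[r] = 0.234391, running G = 4.095916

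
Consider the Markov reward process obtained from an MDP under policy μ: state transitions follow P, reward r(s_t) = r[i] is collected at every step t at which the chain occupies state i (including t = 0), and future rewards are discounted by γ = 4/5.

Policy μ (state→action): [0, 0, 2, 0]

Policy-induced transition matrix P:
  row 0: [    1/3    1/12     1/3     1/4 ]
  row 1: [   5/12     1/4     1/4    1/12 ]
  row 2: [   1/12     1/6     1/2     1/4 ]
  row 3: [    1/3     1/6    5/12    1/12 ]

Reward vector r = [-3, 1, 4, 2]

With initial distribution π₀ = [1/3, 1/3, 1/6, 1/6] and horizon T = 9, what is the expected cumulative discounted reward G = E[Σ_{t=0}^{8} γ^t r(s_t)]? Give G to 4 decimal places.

t=0: π = [0.3333, 0.3333, 0.1667, 0.1667], E[r] = 0.3333, γ^t·E[r] = 0.333333, running G = 0.333333
t=1: π = [0.3194, 0.1667, 0.3472, 0.1667], E[r] = 0.9306, γ^t·E[r] = 0.744444, running G = 1.077778
t=2: π = [0.2604, 0.1539, 0.3912, 0.1944], E[r] = 1.3264, γ^t·E[r] = 0.848889, running G = 1.926667
t=3: π = [0.2484, 0.1578, 0.4019, 0.1919], E[r] = 1.4042, γ^t·E[r] = 0.718963, running G = 2.645630
t=4: π = [0.2460, 0.1591, 0.4032, 0.1917], E[r] = 1.4172, γ^t·E[r] = 0.580477, running G = 3.226107
t=5: π = [0.2458, 0.1594, 0.4032, 0.1915], E[r] = 1.4180, γ^t·E[r] = 0.464666, running G = 3.690773
t=6: π = [0.2458, 0.1595, 0.4032, 0.1915], E[r] = 1.4179, γ^t·E[r] = 0.371700, running G = 4.062473
t=7: π = [0.2458, 0.1595, 0.4032, 0.1915], E[r] = 1.4178, γ^t·E[r] = 0.297344, running G = 4.359817
t=8: π = [0.2458, 0.1595, 0.4032, 0.1915], E[r] = 1.4178, γ^t·E[r] = 0.237872, running G = 4.597690

G = 4.5977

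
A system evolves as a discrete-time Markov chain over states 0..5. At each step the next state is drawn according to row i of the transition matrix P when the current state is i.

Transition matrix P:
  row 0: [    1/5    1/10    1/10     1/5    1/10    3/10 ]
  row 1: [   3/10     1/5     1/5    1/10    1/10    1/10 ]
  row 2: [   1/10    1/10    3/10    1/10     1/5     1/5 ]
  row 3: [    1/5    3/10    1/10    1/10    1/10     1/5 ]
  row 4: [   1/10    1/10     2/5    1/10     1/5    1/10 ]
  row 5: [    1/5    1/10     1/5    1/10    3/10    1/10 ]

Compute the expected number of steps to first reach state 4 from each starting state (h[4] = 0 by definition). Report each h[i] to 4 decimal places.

First-step conditioning: h[4] = 0; for i ≠ 4, h[i] = 1 + Σ_k P[i][k]·h[k].
  h[0] = 1 + 1/5·h[0] + 1/10·h[1] + 1/10·h[2] + 1/5·h[3] + 3/10·h[5]
  h[1] = 1 + 3/10·h[0] + 1/5·h[1] + 1/5·h[2] + 1/10·h[3] + 1/10·h[5]
  h[2] = 1 + 1/10·h[0] + 1/10·h[1] + 3/10·h[2] + 1/10·h[3] + 1/5·h[5]
  h[3] = 1 + 1/5·h[0] + 3/10·h[1] + 1/10·h[2] + 1/10·h[3] + 1/5·h[5]
  h[5] = 1 + 1/5·h[0] + 1/10·h[1] + 1/5·h[2] + 1/10·h[3] + 1/10·h[5]
Solving the 5×5 linear system over states ≠ 4 gives exactly h = [16170/2539, 16580/2539, 14465/2539, 16505/2539, 0, 13305/2539] (h[4] = 0 is the target).

h = [6.3686, 6.5301, 5.6971, 6.5006, 0.0000, 5.2403]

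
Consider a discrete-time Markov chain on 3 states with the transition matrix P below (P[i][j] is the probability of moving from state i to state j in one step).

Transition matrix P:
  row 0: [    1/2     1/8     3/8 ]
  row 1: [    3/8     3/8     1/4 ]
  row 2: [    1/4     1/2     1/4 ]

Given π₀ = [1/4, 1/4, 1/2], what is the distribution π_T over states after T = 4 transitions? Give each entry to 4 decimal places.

t=0: π = [0.2500, 0.2500, 0.5000]
t=1: π = [0.3438, 0.3750, 0.2813]
t=2: π = [0.3828, 0.3242, 0.2930]
t=3: π = [0.3862, 0.3159, 0.2979]
t=4: π = [0.3860, 0.3157, 0.2983]

π = [0.3860, 0.3157, 0.2983]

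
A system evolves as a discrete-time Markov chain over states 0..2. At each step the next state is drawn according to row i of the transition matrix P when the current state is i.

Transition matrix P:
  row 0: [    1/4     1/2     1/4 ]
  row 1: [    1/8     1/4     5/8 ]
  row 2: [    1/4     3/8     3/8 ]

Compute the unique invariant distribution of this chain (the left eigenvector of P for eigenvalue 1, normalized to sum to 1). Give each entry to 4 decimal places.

π = [0.2055, 0.3562, 0.4384]

Balance equations π_j = Σ_i π_i·P[i][j]:
  π_0 = 1/4·π_0 + 1/8·π_1 + 1/4·π_2
  π_1 = 1/2·π_0 + 1/4·π_1 + 3/8·π_2
  normalize: π_0 + π_1 + π_2 = 1
Solving the linear system gives exactly π = [15/73, 26/73, 32/73].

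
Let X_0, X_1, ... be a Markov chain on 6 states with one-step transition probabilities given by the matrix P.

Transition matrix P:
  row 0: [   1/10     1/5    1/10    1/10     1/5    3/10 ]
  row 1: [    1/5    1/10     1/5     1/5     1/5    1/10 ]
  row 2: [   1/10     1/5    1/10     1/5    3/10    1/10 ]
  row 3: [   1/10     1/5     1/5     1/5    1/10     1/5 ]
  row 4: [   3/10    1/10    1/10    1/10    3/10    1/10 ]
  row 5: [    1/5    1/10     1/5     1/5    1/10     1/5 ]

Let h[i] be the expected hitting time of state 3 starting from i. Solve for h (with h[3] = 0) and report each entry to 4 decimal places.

h = [6.8444, 6.2896, 6.3081, 0.0000, 7.0480, 6.2053]

First-step conditioning: h[3] = 0; for i ≠ 3, h[i] = 1 + Σ_k P[i][k]·h[k].
  h[0] = 1 + 1/10·h[0] + 1/5·h[1] + 1/10·h[2] + 1/5·h[4] + 3/10·h[5]
  h[1] = 1 + 1/5·h[0] + 1/10·h[1] + 1/5·h[2] + 1/5·h[4] + 1/10·h[5]
  h[2] = 1 + 1/10·h[0] + 1/5·h[1] + 1/10·h[2] + 3/10·h[4] + 1/10·h[5]
  h[4] = 1 + 3/10·h[0] + 1/10·h[1] + 1/10·h[2] + 3/10·h[4] + 1/10·h[5]
  h[5] = 1 + 1/5·h[0] + 1/10·h[1] + 1/5·h[2] + 1/10·h[4] + 1/5·h[5]
Solving the 5×5 linear system over states ≠ 3 gives exactly h = [53605/7832, 12315/1958, 49405/7832, 0, 6900/979, 6075/979] (h[3] = 0 is the target).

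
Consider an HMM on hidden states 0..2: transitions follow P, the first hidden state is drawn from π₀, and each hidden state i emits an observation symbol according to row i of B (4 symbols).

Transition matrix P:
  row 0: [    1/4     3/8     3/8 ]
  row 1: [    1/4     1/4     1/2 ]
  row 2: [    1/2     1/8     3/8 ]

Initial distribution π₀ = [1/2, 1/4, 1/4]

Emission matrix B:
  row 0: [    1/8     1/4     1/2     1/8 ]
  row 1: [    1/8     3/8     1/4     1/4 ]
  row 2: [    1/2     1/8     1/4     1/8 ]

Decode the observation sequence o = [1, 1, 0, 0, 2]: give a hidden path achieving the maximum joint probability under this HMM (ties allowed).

path = [0, 1, 2, 2, 0]

t=0: δ = [1.250e-01, 9.375e-02, 3.125e-02]  (obs o_0=1)
t=1: δ = [7.812e-03, 1.758e-02, 5.859e-03]  ψ = [0, 0, 0]  (obs o_1=1)
t=2: δ = [5.493e-04, 5.493e-04, 4.395e-03]  ψ = [1, 1, 1]  (obs o_2=0)
t=3: δ = [2.747e-04, 6.866e-05, 8.240e-04]  ψ = [2, 2, 2]  (obs o_3=0)
t=4: δ = [2.060e-04, 2.575e-05, 7.725e-05]  ψ = [2, 0, 2]  (obs o_4=2)
backtrack: best end state = 0; path = [0, 1, 2, 2, 0]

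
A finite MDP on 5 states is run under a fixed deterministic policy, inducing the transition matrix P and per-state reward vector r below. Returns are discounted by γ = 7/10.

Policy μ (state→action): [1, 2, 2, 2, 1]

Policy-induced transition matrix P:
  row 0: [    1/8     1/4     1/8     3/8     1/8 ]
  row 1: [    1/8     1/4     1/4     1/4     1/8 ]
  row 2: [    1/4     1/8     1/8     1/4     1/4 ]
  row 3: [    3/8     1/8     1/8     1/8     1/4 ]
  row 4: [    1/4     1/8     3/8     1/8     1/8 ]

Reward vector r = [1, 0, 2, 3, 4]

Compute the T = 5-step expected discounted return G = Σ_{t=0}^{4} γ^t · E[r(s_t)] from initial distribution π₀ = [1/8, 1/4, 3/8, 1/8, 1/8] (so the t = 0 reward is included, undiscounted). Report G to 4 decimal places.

G = 5.3324

t=0: π = [0.1250, 0.2500, 0.3750, 0.1250, 0.1250], E[r] = 1.7500, γ^t·E[r] = 1.750000, running G = 1.750000
t=1: π = [0.2188, 0.1719, 0.1875, 0.2344, 0.1875], E[r] = 2.0469, γ^t·E[r] = 1.432813, running G = 3.182813
t=2: π = [0.2305, 0.1738, 0.1934, 0.2246, 0.1777], E[r] = 2.0020, γ^t·E[r] = 0.980957, running G = 4.163770
t=3: π = [0.2275, 0.1755, 0.1912, 0.2285, 0.1772], E[r] = 2.0044, γ^t·E[r] = 0.687507, running G = 4.851277
t=4: π = [0.2282, 0.1754, 0.1913, 0.2277, 0.1775], E[r] = 2.0037, γ^t·E[r] = 0.481087, running G = 5.332363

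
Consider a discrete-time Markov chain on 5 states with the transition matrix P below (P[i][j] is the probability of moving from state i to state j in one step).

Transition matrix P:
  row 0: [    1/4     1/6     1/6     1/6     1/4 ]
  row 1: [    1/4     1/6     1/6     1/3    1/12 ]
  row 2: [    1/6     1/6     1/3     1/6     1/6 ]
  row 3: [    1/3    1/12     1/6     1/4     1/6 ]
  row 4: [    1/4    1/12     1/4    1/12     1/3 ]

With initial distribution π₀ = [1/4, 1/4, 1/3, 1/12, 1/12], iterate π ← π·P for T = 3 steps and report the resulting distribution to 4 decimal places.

π = [0.2479, 0.1335, 0.2202, 0.1883, 0.2100]

t=0: π = [0.2500, 0.2500, 0.3333, 0.0833, 0.0833]
t=1: π = [0.2292, 0.1528, 0.2292, 0.2083, 0.1806]
t=2: π = [0.2483, 0.1343, 0.2199, 0.1944, 0.2031]
t=3: π = [0.2479, 0.1335, 0.2202, 0.1883, 0.2100]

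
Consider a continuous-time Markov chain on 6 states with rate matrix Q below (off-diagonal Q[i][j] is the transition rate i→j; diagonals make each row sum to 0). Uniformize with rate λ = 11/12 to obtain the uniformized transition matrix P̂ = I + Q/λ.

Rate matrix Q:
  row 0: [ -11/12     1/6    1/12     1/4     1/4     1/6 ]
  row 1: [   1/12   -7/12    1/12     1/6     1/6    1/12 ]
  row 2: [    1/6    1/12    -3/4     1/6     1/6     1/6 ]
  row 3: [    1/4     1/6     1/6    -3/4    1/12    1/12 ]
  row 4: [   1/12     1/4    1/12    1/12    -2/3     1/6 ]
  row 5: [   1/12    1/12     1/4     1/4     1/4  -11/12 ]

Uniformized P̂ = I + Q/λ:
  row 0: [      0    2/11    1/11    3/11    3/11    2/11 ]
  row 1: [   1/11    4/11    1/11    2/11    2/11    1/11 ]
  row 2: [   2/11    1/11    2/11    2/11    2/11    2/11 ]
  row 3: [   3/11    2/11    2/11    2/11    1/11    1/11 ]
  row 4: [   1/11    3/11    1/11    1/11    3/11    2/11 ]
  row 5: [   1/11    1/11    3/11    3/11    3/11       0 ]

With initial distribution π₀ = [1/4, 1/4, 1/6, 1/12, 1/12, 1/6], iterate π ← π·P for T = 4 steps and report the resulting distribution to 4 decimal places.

t=0: π = [0.2500, 0.2500, 0.1667, 0.0833, 0.0833, 0.1667]
t=1: π = [0.0985, 0.2045, 0.1439, 0.2121, 0.2197, 0.1212]
t=2: π = [0.1336, 0.2149, 0.1453, 0.1818, 0.2025, 0.1219]
t=3: π = [0.1250, 0.2150, 0.1428, 0.1866, 0.2069, 0.1236]
t=4: π = [0.1265, 0.2155, 0.1433, 0.1856, 0.2063, 0.1228]

π = [0.1265, 0.2155, 0.1433, 0.1856, 0.2063, 0.1228]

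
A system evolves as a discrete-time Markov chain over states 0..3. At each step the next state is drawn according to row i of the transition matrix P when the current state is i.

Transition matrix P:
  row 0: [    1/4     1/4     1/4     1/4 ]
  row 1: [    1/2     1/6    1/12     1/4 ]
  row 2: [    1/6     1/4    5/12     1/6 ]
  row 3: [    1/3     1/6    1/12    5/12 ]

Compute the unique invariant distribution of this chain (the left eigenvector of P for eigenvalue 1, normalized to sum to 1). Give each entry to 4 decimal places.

Balance equations π_j = Σ_i π_i·P[i][j]:
  π_0 = 1/4·π_0 + 1/2·π_1 + 1/6·π_2 + 1/3·π_3
  π_1 = 1/4·π_0 + 1/6·π_1 + 1/4·π_2 + 1/6·π_3
  π_2 = 1/4·π_0 + 1/12·π_1 + 5/12·π_2 + 1/12·π_3
  normalize: π_0 + π_1 + π_2 + π_3 = 1
Solving the linear system gives exactly π = [197/638, 267/1276, 129/638, 357/1276].

π = [0.3088, 0.2092, 0.2022, 0.2798]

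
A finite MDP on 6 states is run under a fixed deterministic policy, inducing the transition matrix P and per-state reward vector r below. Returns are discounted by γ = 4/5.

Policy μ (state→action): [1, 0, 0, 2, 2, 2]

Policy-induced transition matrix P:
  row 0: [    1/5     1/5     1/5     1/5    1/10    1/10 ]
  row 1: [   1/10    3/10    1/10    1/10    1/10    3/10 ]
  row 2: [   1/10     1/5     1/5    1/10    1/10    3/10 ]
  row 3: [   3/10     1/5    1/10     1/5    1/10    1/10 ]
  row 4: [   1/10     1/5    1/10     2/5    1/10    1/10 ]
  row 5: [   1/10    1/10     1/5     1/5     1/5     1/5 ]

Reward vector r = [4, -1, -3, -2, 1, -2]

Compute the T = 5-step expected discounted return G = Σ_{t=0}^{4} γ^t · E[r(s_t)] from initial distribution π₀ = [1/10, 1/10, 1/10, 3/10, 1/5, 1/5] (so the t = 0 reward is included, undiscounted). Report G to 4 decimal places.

t=0: π = [0.1000, 0.1000, 0.1000, 0.3000, 0.2000, 0.2000], E[r] = -0.8000, γ^t·E[r] = -0.800000, running G = -0.800000
t=1: π = [0.1700, 0.1900, 0.1400, 0.2200, 0.1200, 0.1600], E[r] = -0.5700, γ^t·E[r] = -0.456000, running G = -1.256000
t=2: π = [0.1610, 0.2030, 0.1470, 0.1910, 0.1160, 0.1820], E[r] = -0.6300, γ^t·E[r] = -0.403200, running G = -1.659200
t=3: π = [0.1543, 0.2021, 0.1490, 0.1882, 0.1182, 0.1882], E[r] = -0.6665, γ^t·E[r] = -0.341248, running G = -2.000448
t=4: π = [0.1531, 0.2014, 0.1492, 0.1885, 0.1188, 0.1890], E[r] = -0.6729, γ^t·E[r] = -0.275612, running G = -2.276060

G = -2.2761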